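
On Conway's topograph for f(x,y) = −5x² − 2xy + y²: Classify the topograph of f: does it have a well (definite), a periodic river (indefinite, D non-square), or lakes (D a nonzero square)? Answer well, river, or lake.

D = b²−4ac = (-2)² − 4·(-5)·1 = 24
D > 0 non-square ⇒ indefinite ⇒ periodic river

river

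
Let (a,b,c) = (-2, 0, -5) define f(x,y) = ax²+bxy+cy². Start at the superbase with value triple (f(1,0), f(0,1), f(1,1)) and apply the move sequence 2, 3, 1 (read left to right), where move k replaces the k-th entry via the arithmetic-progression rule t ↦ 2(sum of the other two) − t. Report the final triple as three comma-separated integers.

start (-2,-5,-7) = (f(1,0),f(0,1),f(1,1))
replace slot 2: 2·((-2)+(-7)) − (-5) = -13 → (-2,-13,-7)
replace slot 3: 2·((-2)+(-13)) − (-7) = -23 → (-2,-13,-23)
replace slot 1: 2·((-13)+(-23)) − (-2) = -70 → (-70,-13,-23)

-70,-13,-23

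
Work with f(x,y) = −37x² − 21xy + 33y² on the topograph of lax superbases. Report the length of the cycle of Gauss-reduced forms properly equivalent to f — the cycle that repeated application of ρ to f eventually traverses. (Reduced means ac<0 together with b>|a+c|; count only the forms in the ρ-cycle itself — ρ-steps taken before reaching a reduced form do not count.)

D = 5325, ⌊√D⌋ = 72
descent: ρ → (33,21,-37)  [lands on river]
river: ρ → (-37,53,17)
river: ρ → (17,49,-43)
river: ρ → (-43,37,23)
river: ρ → (23,55,-25)
river: ρ → (-25,45,33)
ρ-cycle length = 6 (tail of 1 descent step not counted)

6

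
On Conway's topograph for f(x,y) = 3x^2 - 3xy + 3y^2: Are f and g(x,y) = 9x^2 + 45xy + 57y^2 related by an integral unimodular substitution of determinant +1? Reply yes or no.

D₁ = -27, D₂ = -27
f: translate: b→3 (≡-3 mod 6), so (3,-3,3)→(3,3,3)
f: reduced (well bottom): (3,3,3) with a≤c, −a<b≤a
g: translate: b→9 (≡45 mod 18), so (9,45,57)→(9,9,3)
g: flip: (9,9,3)→(3,-9,9)
g: translate: b→3 (≡-9 mod 6), so (3,-9,9)→(3,3,3)
g: reduced (well bottom): (3,3,3) with a≤c, −a<b≤a
reduced forms (3, 3, 3) vs (3, 3, 3) ⇒ equivalent

yes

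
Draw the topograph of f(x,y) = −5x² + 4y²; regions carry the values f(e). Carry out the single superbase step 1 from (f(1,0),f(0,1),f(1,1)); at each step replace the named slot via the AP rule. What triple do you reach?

start (-5,4,-1) = (f(1,0),f(0,1),f(1,1))
replace slot 1: 2·(4+(-1)) − (-5) = 11 → (11,4,-1)

11,4,-1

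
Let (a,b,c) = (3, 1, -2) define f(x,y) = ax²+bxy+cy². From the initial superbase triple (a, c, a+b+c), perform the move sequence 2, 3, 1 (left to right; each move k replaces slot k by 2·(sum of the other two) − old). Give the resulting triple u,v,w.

start (3,-2,2) = (f(1,0),f(0,1),f(1,1))
replace slot 2: 2·(3+2) − (-2) = 12 → (3,12,2)
replace slot 3: 2·(3+12) − 2 = 28 → (3,12,28)
replace slot 1: 2·(12+28) − 3 = 77 → (77,12,28)

77,12,28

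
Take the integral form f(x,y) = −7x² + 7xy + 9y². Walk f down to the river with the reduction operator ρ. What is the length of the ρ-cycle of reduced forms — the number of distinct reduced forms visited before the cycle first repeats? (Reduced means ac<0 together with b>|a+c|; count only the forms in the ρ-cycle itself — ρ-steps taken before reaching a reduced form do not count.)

D = 301, ⌊√D⌋ = 17
river: ρ → (9,11,-5)
river: ρ → (-5,9,11)
river: ρ → (11,13,-3)
river: ρ → (-3,17,1)
river: ρ → (1,17,-3)
river: ρ → (-3,13,11)
river: ρ → (11,9,-5)
river: ρ → (-5,11,9)
river: ρ → (9,7,-7)
river: ρ → (-7,7,9)
ρ-cycle length = 10 (tail of 0 descent steps not counted)

10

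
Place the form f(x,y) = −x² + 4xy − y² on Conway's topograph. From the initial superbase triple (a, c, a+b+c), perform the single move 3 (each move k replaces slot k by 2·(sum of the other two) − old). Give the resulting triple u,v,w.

start (-1,-1,2) = (f(1,0),f(0,1),f(1,1))
replace slot 3: 2·((-1)+(-1)) − 2 = -6 → (-1,-1,-6)

-1,-1,-6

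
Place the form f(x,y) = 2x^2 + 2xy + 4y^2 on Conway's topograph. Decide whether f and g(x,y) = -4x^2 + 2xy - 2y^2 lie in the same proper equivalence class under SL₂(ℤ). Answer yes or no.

D₁ = -28, D₂ = -28
f: reduced (well bottom): (2,2,4) with a≤c, −a<b≤a
g is negative-definite; reduce −g:
−g: flip: (4,-2,2)→(2,2,4)
−g: reduced (well bottom): (2,2,4) with a≤c, −a<b≤a
flip sign back: reduced form of g is (-2,-2,-4)
reduced forms (2, 2, 4) vs (-2, -2, -4) ⇒ inequivalent

no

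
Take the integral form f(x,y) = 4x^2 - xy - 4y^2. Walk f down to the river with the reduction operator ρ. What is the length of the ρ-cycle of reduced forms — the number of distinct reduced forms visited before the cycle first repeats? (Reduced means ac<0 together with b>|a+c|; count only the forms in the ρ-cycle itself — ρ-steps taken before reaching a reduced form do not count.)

D = 65, ⌊√D⌋ = 8
descent: ρ → (-4,1,4)  [lands on river]
river: ρ → (4,7,-1)
river: ρ → (-1,7,4)
river: ρ → (4,1,-4)
river: ρ → (-4,7,1)
river: ρ → (1,7,-4)
ρ-cycle length = 6 (tail of 1 descent step not counted)

6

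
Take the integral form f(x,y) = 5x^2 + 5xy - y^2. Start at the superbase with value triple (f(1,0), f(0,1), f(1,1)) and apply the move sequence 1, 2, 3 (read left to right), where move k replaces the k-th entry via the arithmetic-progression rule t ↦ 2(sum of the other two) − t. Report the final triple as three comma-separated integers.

start (5,-1,9) = (f(1,0),f(0,1),f(1,1))
replace slot 1: 2·((-1)+9) − 5 = 11 → (11,-1,9)
replace slot 2: 2·(11+9) − (-1) = 41 → (11,41,9)
replace slot 3: 2·(11+41) − 9 = 95 → (11,41,95)

11,41,95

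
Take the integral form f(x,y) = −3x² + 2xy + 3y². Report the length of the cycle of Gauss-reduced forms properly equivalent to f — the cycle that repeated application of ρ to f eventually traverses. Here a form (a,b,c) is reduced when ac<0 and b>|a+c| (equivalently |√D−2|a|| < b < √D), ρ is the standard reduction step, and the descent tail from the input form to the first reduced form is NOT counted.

D = 40, ⌊√D⌋ = 6
river: ρ → (3,4,-2)
river: ρ → (-2,4,3)
river: ρ → (3,2,-3)
river: ρ → (-3,4,2)
river: ρ → (2,4,-3)
river: ρ → (-3,2,3)
ρ-cycle length = 6 (tail of 0 descent steps not counted)

6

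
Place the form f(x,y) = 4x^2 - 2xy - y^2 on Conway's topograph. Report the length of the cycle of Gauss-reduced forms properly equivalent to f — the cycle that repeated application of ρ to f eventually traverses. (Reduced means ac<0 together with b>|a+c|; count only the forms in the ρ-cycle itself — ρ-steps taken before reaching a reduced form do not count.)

D = 20, ⌊√D⌋ = 4
descent: ρ → (-1,4,1)  [lands on river]
river: ρ → (1,4,-1)
ρ-cycle length = 2 (tail of 1 descent step not counted)

2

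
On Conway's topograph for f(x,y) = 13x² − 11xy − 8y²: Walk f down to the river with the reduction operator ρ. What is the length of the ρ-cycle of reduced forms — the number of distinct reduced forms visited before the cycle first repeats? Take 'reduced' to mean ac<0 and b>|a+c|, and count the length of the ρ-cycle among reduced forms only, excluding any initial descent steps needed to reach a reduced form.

D = 537, ⌊√D⌋ = 23
descent: ρ → (-8,11,13)  [lands on river]
river: ρ → (13,15,-6)
river: ρ → (-6,21,4)
river: ρ → (4,19,-11)
river: ρ → (-11,3,12)
river: ρ → (12,21,-2)
river: ρ → (-2,23,1)
river: ρ → (1,23,-2)
river: ρ → (-2,21,12)
river: ρ → (12,3,-11)
river: ρ → (-11,19,4)
river: ρ → (4,21,-6)
river: ρ → (-6,15,13)
river: ρ → (13,11,-8)
river: ρ → (-8,21,3)
river: ρ → (3,21,-8)
ρ-cycle length = 16 (tail of 1 descent step not counted)

16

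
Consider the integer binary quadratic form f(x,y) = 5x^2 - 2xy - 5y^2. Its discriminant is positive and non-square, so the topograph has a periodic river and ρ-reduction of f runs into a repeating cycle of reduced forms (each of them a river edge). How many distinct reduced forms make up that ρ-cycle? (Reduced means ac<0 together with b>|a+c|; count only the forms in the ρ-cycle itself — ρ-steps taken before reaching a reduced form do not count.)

D = 104, ⌊√D⌋ = 10
descent: ρ → (-5,2,5)  [lands on river]
river: ρ → (5,8,-2)
river: ρ → (-2,8,5)
river: ρ → (5,2,-5)
river: ρ → (-5,8,2)
river: ρ → (2,8,-5)
ρ-cycle length = 6 (tail of 1 descent step not counted)

6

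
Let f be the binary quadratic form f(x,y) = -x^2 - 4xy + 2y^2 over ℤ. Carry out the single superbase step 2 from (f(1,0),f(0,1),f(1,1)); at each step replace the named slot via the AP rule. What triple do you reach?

start (-1,2,-3) = (f(1,0),f(0,1),f(1,1))
replace slot 2: 2·((-1)+(-3)) − 2 = -10 → (-1,-10,-3)

-1,-10,-3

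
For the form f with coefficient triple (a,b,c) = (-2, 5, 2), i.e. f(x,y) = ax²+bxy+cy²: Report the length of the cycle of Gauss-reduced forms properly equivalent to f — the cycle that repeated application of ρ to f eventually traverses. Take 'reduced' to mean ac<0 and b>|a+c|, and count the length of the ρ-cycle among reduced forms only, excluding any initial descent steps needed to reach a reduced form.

D = 41, ⌊√D⌋ = 6
river: ρ → (2,3,-4)
river: ρ → (-4,5,1)
river: ρ → (1,5,-4)
river: ρ → (-4,3,2)
river: ρ → (2,5,-2)
river: ρ → (-2,3,4)
river: ρ → (4,5,-1)
river: ρ → (-1,5,4)
river: ρ → (4,3,-2)
river: ρ → (-2,5,2)
ρ-cycle length = 10 (tail of 0 descent steps not counted)

10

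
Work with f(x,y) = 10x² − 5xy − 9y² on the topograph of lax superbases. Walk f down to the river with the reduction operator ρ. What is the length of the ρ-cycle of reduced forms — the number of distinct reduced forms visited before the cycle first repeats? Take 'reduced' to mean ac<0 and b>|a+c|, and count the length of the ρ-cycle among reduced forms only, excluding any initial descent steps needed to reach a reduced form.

D = 385, ⌊√D⌋ = 19
descent: ρ → (-9,5,10)  [lands on river]
river: ρ → (10,15,-4)
river: ρ → (-4,17,6)
river: ρ → (6,19,-1)
river: ρ → (-1,19,6)
river: ρ → (6,17,-4)
river: ρ → (-4,15,10)
river: ρ → (10,5,-9)
river: ρ → (-9,13,6)
river: ρ → (6,11,-11)
river: ρ → (-11,11,6)
river: ρ → (6,13,-9)
ρ-cycle length = 12 (tail of 1 descent step not counted)

12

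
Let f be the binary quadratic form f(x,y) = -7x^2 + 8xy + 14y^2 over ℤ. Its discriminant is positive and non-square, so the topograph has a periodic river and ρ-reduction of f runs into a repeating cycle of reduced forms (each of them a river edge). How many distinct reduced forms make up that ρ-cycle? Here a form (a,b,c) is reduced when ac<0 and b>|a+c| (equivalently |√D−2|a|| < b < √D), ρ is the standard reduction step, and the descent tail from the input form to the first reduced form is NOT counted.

D = 456, ⌊√D⌋ = 21
river: ρ → (14,20,-1)
river: ρ → (-1,20,14)
river: ρ → (14,8,-7)
river: ρ → (-7,20,2)
river: ρ → (2,20,-7)
river: ρ → (-7,8,14)
ρ-cycle length = 6 (tail of 0 descent steps not counted)

6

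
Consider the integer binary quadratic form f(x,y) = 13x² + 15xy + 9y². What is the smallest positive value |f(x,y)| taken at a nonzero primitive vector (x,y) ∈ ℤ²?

translate: b→-11 (≡15 mod 26), so (13,15,9)→(13,-11,7)
flip: (13,-11,7)→(7,11,13)
translate: b→-3 (≡11 mod 14), so (7,11,13)→(7,-3,9)
reduced (well bottom): (7,-3,9) with a≤c, −a<b≤a
well minimum = a = 7

7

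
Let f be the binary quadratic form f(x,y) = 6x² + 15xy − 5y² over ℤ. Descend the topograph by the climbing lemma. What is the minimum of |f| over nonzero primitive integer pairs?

river: ρ → (-5,15,6)
river: ρ → (6,9,-11)
river: ρ → (-11,13,4)
river: ρ → (4,11,-14)
river: ρ → (-14,17,1)
river: ρ → (1,17,-14)
river: ρ → (-14,11,4)
river: ρ → (4,13,-11)
river: ρ → (-11,9,6)
river: ρ → (6,15,-5)
closes: descent 0, river 10
min |a| on river = 1

1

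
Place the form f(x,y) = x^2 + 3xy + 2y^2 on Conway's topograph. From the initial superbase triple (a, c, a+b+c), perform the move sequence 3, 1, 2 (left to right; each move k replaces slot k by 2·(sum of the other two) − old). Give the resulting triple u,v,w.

start (1,2,6) = (f(1,0),f(0,1),f(1,1))
replace slot 3: 2·(1+2) − 6 = 0 → (1,2,0)
replace slot 1: 2·(2+0) − 1 = 3 → (3,2,0)
replace slot 2: 2·(3+0) − 2 = 4 → (3,4,0)

3,4,0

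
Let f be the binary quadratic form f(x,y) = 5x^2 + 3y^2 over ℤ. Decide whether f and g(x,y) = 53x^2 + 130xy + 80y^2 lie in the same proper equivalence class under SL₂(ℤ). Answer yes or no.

D₁ = -60, D₂ = -60
f: flip: (5,0,3)→(3,0,5)
f: reduced (well bottom): (3,0,5) with a≤c, −a<b≤a
g: translate: b→24 (≡130 mod 106), so (53,130,80)→(53,24,3)
g: flip: (53,24,3)→(3,-24,53)
g: translate: b→0 (≡-24 mod 6), so (3,-24,53)→(3,0,5)
g: reduced (well bottom): (3,0,5) with a≤c, −a<b≤a
reduced forms (3, 0, 5) vs (3, 0, 5) ⇒ equivalent

yes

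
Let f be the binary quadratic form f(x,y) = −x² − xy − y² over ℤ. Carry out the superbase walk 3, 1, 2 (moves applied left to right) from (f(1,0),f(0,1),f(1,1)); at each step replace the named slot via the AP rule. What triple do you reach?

start (-1,-1,-3) = (f(1,0),f(0,1),f(1,1))
replace slot 3: 2·((-1)+(-1)) − (-3) = -1 → (-1,-1,-1)
replace slot 1: 2·((-1)+(-1)) − (-1) = -3 → (-3,-1,-1)
replace slot 2: 2·((-3)+(-1)) − (-1) = -7 → (-3,-7,-1)

-3,-7,-1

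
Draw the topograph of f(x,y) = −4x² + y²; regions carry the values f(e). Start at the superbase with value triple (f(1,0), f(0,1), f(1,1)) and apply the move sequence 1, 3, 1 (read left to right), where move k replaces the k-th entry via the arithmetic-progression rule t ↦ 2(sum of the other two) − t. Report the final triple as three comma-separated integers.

start (-4,1,-3) = (f(1,0),f(0,1),f(1,1))
replace slot 1: 2·(1+(-3)) − (-4) = 0 → (0,1,-3)
replace slot 3: 2·(0+1) − (-3) = 5 → (0,1,5)
replace slot 1: 2·(1+5) − 0 = 12 → (12,1,5)

12,1,5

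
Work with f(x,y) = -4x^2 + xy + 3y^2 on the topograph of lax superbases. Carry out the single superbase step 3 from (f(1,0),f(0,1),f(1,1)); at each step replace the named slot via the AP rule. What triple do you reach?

start (-4,3,0) = (f(1,0),f(0,1),f(1,1))
replace slot 3: 2·((-4)+3) − 0 = -2 → (-4,3,-2)

-4,3,-2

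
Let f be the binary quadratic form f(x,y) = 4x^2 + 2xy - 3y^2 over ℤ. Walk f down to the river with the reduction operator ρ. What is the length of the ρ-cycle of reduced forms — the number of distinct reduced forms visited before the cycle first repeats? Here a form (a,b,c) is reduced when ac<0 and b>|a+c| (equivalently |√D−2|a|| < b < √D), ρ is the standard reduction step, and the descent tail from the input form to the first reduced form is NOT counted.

D = 52, ⌊√D⌋ = 7
river: ρ → (-3,4,3)
river: ρ → (3,2,-4)
river: ρ → (-4,6,1)
river: ρ → (1,6,-4)
river: ρ → (-4,2,3)
river: ρ → (3,4,-3)
river: ρ → (-3,2,4)
river: ρ → (4,6,-1)
river: ρ → (-1,6,4)
river: ρ → (4,2,-3)
ρ-cycle length = 10 (tail of 0 descent steps not counted)

10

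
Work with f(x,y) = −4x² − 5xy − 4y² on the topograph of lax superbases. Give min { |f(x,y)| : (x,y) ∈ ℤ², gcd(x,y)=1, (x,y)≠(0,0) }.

translate: b→-3 (≡5 mod 8), so (4,5,4)→(4,-3,3)
flip: (4,-3,3)→(3,3,4)
reduced (well bottom): (3,3,4) with a≤c, −a<b≤a
well minimum |f| = |-3| = 3 (negative-definite)

3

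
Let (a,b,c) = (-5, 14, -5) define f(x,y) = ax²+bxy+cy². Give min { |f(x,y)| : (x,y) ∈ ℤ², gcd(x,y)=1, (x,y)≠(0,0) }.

descent: ρ → (-5,6,3)  [lands on river]
river: ρ → (3,6,-5)
river: ρ → (-5,4,4)
river: ρ → (4,4,-5)
closes: descent 1, river 4
min |a| on river = 3

3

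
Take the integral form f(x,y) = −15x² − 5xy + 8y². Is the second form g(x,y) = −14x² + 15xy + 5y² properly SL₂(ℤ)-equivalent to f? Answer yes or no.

D₁ = 505, D₂ = 505
river cycle of f (length 8): (8, 21, -2), (-2, 19, 18), (18, 17, -3), (-3, 19, 12), (12, 5, -10), (-10, 15, 7), (7, 13, -12), (-12, 11, 8)
river cycle of g (length 8): (5, 15, -14), (-14, 13, 6), (6, 11, -16), (-16, 21, 1), (1, 21, -16), (-16, 11, 6), (6, 13, -14), (-14, 15, 5)
cycles differ ⇒ inequivalent

no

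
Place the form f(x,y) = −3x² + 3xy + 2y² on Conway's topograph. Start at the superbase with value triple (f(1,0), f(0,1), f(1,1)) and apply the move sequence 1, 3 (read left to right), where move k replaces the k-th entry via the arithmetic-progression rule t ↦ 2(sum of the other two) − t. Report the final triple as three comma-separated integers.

start (-3,2,2) = (f(1,0),f(0,1),f(1,1))
replace slot 1: 2·(2+2) − (-3) = 11 → (11,2,2)
replace slot 3: 2·(11+2) − 2 = 24 → (11,2,24)

11,2,24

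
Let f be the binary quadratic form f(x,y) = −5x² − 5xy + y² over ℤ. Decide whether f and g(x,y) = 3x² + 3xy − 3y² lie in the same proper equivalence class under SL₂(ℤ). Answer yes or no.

D₁ = 45, D₂ = 45
river cycle of f (length 2): (1, 5, -5), (-5, 5, 1)
river cycle of g (length 2): (-3, 3, 3), (3, 3, -3)
cycles differ ⇒ inequivalent

no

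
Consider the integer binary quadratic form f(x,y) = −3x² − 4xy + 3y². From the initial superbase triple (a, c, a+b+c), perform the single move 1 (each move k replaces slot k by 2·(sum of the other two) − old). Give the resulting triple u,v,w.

start (-3,3,-4) = (f(1,0),f(0,1),f(1,1))
replace slot 1: 2·(3+(-4)) − (-3) = 1 → (1,3,-4)

1,3,-4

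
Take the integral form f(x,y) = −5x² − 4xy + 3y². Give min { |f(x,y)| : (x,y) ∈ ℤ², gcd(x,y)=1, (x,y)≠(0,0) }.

descent: ρ → (3,4,-5)  [lands on river]
river: ρ → (-5,6,2)
river: ρ → (2,6,-5)
river: ρ → (-5,4,3)
river: ρ → (3,8,-1)
river: ρ → (-1,8,3)
closes: descent 1, river 6
min |a| on river = 1

1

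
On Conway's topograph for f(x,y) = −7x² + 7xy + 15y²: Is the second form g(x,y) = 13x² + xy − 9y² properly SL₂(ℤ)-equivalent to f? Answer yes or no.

D₁ = 469, D₂ = 469
river cycle of f (length 2): (-7, 21, 1), (1, 21, -7)
river cycle of g (length 4): (-9, 17, 5), (5, 13, -15), (-15, 17, 3), (3, 19, -9)
cycles differ ⇒ inequivalent

no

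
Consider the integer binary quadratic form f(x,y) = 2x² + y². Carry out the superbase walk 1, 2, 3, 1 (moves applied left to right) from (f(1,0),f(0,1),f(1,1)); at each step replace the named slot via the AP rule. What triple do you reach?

start (2,1,3) = (f(1,0),f(0,1),f(1,1))
replace slot 1: 2·(1+3) − 2 = 6 → (6,1,3)
replace slot 2: 2·(6+3) − 1 = 17 → (6,17,3)
replace slot 3: 2·(6+17) − 3 = 43 → (6,17,43)
replace slot 1: 2·(17+43) − 6 = 114 → (114,17,43)

114,17,43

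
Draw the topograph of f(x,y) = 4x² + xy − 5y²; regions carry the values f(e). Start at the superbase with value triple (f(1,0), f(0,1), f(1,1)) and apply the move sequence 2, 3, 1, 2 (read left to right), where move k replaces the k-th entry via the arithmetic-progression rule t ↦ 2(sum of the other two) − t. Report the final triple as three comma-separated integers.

start (4,-5,0) = (f(1,0),f(0,1),f(1,1))
replace slot 2: 2·(4+0) − (-5) = 13 → (4,13,0)
replace slot 3: 2·(4+13) − 0 = 34 → (4,13,34)
replace slot 1: 2·(13+34) − 4 = 90 → (90,13,34)
replace slot 2: 2·(90+34) − 13 = 235 → (90,235,34)

90,235,34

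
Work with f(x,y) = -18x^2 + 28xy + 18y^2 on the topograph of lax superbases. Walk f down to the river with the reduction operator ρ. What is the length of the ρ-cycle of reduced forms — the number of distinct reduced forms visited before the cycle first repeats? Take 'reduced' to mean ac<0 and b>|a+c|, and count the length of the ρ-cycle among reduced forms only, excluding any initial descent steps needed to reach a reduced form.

D = 2080, ⌊√D⌋ = 45
river: ρ → (18,44,-2)
river: ρ → (-2,44,18)
river: ρ → (18,28,-18)
river: ρ → (-18,44,2)
river: ρ → (2,44,-18)
river: ρ → (-18,28,18)
ρ-cycle length = 6 (tail of 0 descent steps not counted)

6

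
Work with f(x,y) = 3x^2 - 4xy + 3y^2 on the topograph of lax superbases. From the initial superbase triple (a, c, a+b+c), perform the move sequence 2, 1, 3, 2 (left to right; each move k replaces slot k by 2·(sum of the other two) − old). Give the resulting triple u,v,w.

start (3,3,2) = (f(1,0),f(0,1),f(1,1))
replace slot 2: 2·(3+2) − 3 = 7 → (3,7,2)
replace slot 1: 2·(7+2) − 3 = 15 → (15,7,2)
replace slot 3: 2·(15+7) − 2 = 42 → (15,7,42)
replace slot 2: 2·(15+42) − 7 = 107 → (15,107,42)

15,107,42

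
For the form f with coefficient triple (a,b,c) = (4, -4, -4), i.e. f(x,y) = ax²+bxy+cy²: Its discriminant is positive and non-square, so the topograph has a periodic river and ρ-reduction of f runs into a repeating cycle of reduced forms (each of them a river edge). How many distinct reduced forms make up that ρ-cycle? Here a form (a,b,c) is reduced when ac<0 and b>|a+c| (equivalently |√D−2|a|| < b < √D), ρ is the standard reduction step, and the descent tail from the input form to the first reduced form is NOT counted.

D = 80, ⌊√D⌋ = 8
descent: ρ → (-4,4,4)  [lands on river]
river: ρ → (4,4,-4)
ρ-cycle length = 2 (tail of 1 descent step not counted)

2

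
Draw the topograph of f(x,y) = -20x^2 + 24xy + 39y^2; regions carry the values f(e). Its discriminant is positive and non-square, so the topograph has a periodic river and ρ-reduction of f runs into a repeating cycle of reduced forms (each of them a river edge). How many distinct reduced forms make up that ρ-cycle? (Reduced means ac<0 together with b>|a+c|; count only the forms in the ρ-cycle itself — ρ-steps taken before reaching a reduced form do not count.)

D = 3696, ⌊√D⌋ = 60
river: ρ → (39,54,-5)
river: ρ → (-5,56,28)
river: ρ → (28,56,-5)
river: ρ → (-5,54,39)
river: ρ → (39,24,-20)
river: ρ → (-20,56,7)
river: ρ → (7,56,-20)
river: ρ → (-20,24,39)
ρ-cycle length = 8 (tail of 0 descent steps not counted)

8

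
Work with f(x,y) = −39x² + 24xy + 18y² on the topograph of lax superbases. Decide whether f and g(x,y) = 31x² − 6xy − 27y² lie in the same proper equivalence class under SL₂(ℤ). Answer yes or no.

D₁ = 3384, D₂ = 3384
river cycle of f (length 16): (18, 48, -15), (-15, 42, 27), (27, 12, -30), (-30, 48, 9), (9, 42, -45), (-45, 48, 6), (6, 48, -45), (-45, 42, 9), (9, 48, -30), (-30, 12, 27), … (6 more)
river cycle of g (length 12): (-27, 6, 31), (31, 56, -2), (-2, 56, 31), (31, 6, -27), (-27, 48, 10), (10, 52, -17), (-17, 50, 13), (13, 54, -9), (-9, 54, 13), (13, 50, -17), … (2 more)
cycles differ ⇒ inequivalent

no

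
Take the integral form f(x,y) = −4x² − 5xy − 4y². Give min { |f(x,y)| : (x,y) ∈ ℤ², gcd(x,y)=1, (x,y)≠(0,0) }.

translate: b→-3 (≡5 mod 8), so (4,5,4)→(4,-3,3)
flip: (4,-3,3)→(3,3,4)
reduced (well bottom): (3,3,4) with a≤c, −a<b≤a
well minimum |f| = |-3| = 3 (negative-definite)

3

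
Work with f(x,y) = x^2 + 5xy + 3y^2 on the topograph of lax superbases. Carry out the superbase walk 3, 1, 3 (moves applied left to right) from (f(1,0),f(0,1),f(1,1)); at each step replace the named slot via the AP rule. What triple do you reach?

start (1,3,9) = (f(1,0),f(0,1),f(1,1))
replace slot 3: 2·(1+3) − 9 = -1 → (1,3,-1)
replace slot 1: 2·(3+(-1)) − 1 = 3 → (3,3,-1)
replace slot 3: 2·(3+3) − (-1) = 13 → (3,3,13)

3,3,13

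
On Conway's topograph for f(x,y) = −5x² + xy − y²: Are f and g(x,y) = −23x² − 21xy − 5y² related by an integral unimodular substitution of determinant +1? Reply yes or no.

D₁ = -19, D₂ = -19
f is negative-definite; reduce −f:
−f: flip: (5,-1,1)→(1,1,5)
−f: reduced (well bottom): (1,1,5) with a≤c, −a<b≤a
flip sign back: reduced form of f is (-1,-1,-5)
g is negative-definite; reduce −g:
−g: flip: (23,21,5)→(5,-21,23)
−g: translate: b→-1 (≡-21 mod 10), so (5,-21,23)→(5,-1,1)
−g: flip: (5,-1,1)→(1,1,5)
−g: reduced (well bottom): (1,1,5) with a≤c, −a<b≤a
flip sign back: reduced form of g is (-1,-1,-5)
reduced forms (-1, -1, -5) vs (-1, -1, -5) ⇒ equivalent

yes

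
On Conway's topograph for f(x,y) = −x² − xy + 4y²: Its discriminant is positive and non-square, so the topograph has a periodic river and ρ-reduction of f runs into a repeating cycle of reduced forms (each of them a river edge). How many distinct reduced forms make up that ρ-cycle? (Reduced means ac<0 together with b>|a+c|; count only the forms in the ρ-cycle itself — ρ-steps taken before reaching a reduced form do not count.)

D = 17, ⌊√D⌋ = 4
descent: ρ → (4,1,-1)
descent: ρ → (-1,3,2)  [lands on river]
river: ρ → (2,1,-2)
river: ρ → (-2,3,1)
river: ρ → (1,3,-2)
river: ρ → (-2,1,2)
river: ρ → (2,3,-1)
ρ-cycle length = 6 (tail of 2 descent steps not counted)

6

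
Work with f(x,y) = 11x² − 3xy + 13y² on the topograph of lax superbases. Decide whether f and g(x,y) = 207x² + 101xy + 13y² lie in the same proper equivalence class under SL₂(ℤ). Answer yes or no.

D₁ = -563, D₂ = -563
f: reduced (well bottom): (11,-3,13) with a≤c, −a<b≤a
g: flip: (207,101,13)→(13,-101,207)
g: translate: b→3 (≡-101 mod 26), so (13,-101,207)→(13,3,11)
g: flip: (13,3,11)→(11,-3,13)
g: reduced (well bottom): (11,-3,13) with a≤c, −a<b≤a
reduced forms (11, -3, 13) vs (11, -3, 13) ⇒ equivalent

yes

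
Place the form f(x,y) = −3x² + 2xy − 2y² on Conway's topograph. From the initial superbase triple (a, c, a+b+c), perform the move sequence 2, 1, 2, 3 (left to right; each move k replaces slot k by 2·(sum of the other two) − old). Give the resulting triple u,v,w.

start (-3,-2,-3) = (f(1,0),f(0,1),f(1,1))
replace slot 2: 2·((-3)+(-3)) − (-2) = -10 → (-3,-10,-3)
replace slot 1: 2·((-10)+(-3)) − (-3) = -23 → (-23,-10,-3)
replace slot 2: 2·((-23)+(-3)) − (-10) = -42 → (-23,-42,-3)
replace slot 3: 2·((-23)+(-42)) − (-3) = -127 → (-23,-42,-127)

-23,-42,-127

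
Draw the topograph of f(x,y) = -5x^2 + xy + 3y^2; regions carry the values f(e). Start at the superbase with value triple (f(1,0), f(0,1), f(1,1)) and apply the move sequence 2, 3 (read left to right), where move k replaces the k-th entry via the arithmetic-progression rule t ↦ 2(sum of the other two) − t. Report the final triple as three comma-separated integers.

start (-5,3,-1) = (f(1,0),f(0,1),f(1,1))
replace slot 2: 2·((-5)+(-1)) − 3 = -15 → (-5,-15,-1)
replace slot 3: 2·((-5)+(-15)) − (-1) = -39 → (-5,-15,-39)

-5,-15,-39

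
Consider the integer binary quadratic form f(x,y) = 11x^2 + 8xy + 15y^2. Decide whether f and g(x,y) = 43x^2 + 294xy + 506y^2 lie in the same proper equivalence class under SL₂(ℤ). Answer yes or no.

D₁ = -596, D₂ = -596
f: reduced (well bottom): (11,8,15) with a≤c, −a<b≤a
g: translate: b→36 (≡294 mod 86), so (43,294,506)→(43,36,11)
g: flip: (43,36,11)→(11,-36,43)
g: translate: b→8 (≡-36 mod 22), so (11,-36,43)→(11,8,15)
g: reduced (well bottom): (11,8,15) with a≤c, −a<b≤a
reduced forms (11, 8, 15) vs (11, 8, 15) ⇒ equivalent

yes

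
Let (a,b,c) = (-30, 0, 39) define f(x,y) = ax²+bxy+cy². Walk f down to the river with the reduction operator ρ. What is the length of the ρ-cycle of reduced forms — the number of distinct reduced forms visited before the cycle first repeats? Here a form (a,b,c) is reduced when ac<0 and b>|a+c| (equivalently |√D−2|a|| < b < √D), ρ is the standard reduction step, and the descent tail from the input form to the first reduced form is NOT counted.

D = 4680, ⌊√D⌋ = 68
descent: ρ → (39,0,-30)
descent: ρ → (-30,60,9)  [lands on river]
river: ρ → (9,66,-9)
river: ρ → (-9,60,30)
river: ρ → (30,60,-9)
river: ρ → (-9,66,9)
river: ρ → (9,60,-30)
ρ-cycle length = 6 (tail of 2 descent steps not counted)

6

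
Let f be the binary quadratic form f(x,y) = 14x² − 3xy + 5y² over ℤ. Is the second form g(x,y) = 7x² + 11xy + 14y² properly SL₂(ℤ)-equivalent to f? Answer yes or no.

D₁ = -271, D₂ = -271
f: flip: (14,-3,5)→(5,3,14)
f: reduced (well bottom): (5,3,14) with a≤c, −a<b≤a
g: translate: b→-3 (≡11 mod 14), so (7,11,14)→(7,-3,10)
g: reduced (well bottom): (7,-3,10) with a≤c, −a<b≤a
reduced forms (5, 3, 14) vs (7, -3, 10) ⇒ inequivalent

no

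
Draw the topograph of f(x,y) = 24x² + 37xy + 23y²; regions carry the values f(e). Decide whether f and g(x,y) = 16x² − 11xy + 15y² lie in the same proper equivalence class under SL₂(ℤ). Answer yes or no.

D₁ = -839, D₂ = -839
f: translate: b→-11 (≡37 mod 48), so (24,37,23)→(24,-11,10)
f: flip: (24,-11,10)→(10,11,24)
f: translate: b→-9 (≡11 mod 20), so (10,11,24)→(10,-9,23)
f: reduced (well bottom): (10,-9,23) with a≤c, −a<b≤a
g: flip: (16,-11,15)→(15,11,16)
g: reduced (well bottom): (15,11,16) with a≤c, −a<b≤a
reduced forms (10, -9, 23) vs (15, 11, 16) ⇒ inequivalent

no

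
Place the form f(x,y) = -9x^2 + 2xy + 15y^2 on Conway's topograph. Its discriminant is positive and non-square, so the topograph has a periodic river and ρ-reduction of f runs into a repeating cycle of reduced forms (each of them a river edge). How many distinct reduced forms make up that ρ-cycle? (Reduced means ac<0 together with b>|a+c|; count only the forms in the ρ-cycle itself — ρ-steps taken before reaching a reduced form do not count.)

D = 544, ⌊√D⌋ = 23
descent: ρ → (15,-2,-9)
descent: ρ → (-9,20,4)  [lands on river]
river: ρ → (4,20,-9)
river: ρ → (-9,16,8)
river: ρ → (8,16,-9)
ρ-cycle length = 4 (tail of 2 descent steps not counted)

4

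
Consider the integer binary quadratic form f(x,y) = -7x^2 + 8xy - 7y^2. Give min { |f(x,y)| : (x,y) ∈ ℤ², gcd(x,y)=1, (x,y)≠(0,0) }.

translate: b→6 (≡-8 mod 14), so (7,-8,7)→(7,6,6)
flip: (7,6,6)→(6,-6,7)
translate: b→6 (≡-6 mod 12), so (6,-6,7)→(6,6,7)
reduced (well bottom): (6,6,7) with a≤c, −a<b≤a
well minimum |f| = |-6| = 6 (negative-definite)

6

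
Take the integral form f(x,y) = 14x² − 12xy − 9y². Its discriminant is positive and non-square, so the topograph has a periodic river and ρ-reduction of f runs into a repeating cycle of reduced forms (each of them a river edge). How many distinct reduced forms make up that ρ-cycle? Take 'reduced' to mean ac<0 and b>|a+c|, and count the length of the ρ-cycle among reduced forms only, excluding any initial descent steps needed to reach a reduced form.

D = 648, ⌊√D⌋ = 25
descent: ρ → (-9,12,14)  [lands on river]
river: ρ → (14,16,-7)
river: ρ → (-7,12,18)
river: ρ → (18,24,-1)
river: ρ → (-1,24,18)
river: ρ → (18,12,-7)
river: ρ → (-7,16,14)
river: ρ → (14,12,-9)
river: ρ → (-9,24,2)
river: ρ → (2,24,-9)
ρ-cycle length = 10 (tail of 1 descent step not counted)

10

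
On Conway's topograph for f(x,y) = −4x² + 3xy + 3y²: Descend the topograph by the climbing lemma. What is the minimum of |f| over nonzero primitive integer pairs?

river: ρ → (3,3,-4)
river: ρ → (-4,5,2)
river: ρ → (2,7,-1)
river: ρ → (-1,7,2)
river: ρ → (2,5,-4)
river: ρ → (-4,3,3)
closes: descent 0, river 6
min |a| on river = 1

1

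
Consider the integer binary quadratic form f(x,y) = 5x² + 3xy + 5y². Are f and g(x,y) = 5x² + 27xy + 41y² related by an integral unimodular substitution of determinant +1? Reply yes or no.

D₁ = -91, D₂ = -91
f: reduced (well bottom): (5,3,5) with a≤c, −a<b≤a
g: translate: b→-3 (≡27 mod 10), so (5,27,41)→(5,-3,5)
g: flip: (5,-3,5)→(5,3,5)
g: reduced (well bottom): (5,3,5) with a≤c, −a<b≤a
reduced forms (5, 3, 5) vs (5, 3, 5) ⇒ equivalent

yes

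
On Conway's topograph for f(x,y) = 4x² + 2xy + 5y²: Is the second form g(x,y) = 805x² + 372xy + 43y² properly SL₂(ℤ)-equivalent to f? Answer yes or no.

D₁ = -76, D₂ = -76
f: reduced (well bottom): (4,2,5) with a≤c, −a<b≤a
g: flip: (805,372,43)→(43,-372,805)
g: translate: b→-28 (≡-372 mod 86), so (43,-372,805)→(43,-28,5)
g: flip: (43,-28,5)→(5,28,43)
g: translate: b→-2 (≡28 mod 10), so (5,28,43)→(5,-2,4)
g: flip: (5,-2,4)→(4,2,5)
g: reduced (well bottom): (4,2,5) with a≤c, −a<b≤a
reduced forms (4, 2, 5) vs (4, 2, 5) ⇒ equivalent

yes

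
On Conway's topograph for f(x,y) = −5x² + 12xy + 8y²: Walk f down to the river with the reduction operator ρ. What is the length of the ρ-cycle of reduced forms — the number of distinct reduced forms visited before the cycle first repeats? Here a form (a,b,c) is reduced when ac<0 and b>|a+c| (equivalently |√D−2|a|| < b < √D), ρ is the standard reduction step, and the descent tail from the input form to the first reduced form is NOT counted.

D = 304, ⌊√D⌋ = 17
river: ρ → (8,4,-9)
river: ρ → (-9,14,3)
river: ρ → (3,16,-4)
river: ρ → (-4,16,3)
river: ρ → (3,14,-9)
river: ρ → (-9,4,8)
river: ρ → (8,12,-5)
river: ρ → (-5,8,12)
river: ρ → (12,16,-1)
river: ρ → (-1,16,12)
river: ρ → (12,8,-5)
river: ρ → (-5,12,8)
ρ-cycle length = 12 (tail of 0 descent steps not counted)

12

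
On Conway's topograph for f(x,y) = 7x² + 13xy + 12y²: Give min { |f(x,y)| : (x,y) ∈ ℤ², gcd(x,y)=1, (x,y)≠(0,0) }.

translate: b→-1 (≡13 mod 14), so (7,13,12)→(7,-1,6)
flip: (7,-1,6)→(6,1,7)
reduced (well bottom): (6,1,7) with a≤c, −a<b≤a
well minimum = a = 6

6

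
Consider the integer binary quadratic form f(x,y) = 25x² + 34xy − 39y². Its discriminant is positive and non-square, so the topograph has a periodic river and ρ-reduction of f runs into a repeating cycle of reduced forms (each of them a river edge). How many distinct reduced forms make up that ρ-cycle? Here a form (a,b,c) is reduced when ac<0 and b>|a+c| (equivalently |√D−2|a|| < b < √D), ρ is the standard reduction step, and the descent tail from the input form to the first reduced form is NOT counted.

D = 5056, ⌊√D⌋ = 71
river: ρ → (-39,44,20)
river: ρ → (20,36,-47)
river: ρ → (-47,58,9)
river: ρ → (9,68,-12)
river: ρ → (-12,52,49)
river: ρ → (49,46,-15)
river: ρ → (-15,44,52)
river: ρ → (52,60,-7)
river: ρ → (-7,66,25)
river: ρ → (25,34,-39)
ρ-cycle length = 10 (tail of 0 descent steps not counted)

10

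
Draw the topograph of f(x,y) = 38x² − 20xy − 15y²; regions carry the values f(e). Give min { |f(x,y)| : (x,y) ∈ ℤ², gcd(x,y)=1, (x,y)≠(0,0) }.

descent: ρ → (-15,50,3)  [lands on river]
river: ρ → (3,46,-47)
river: ρ → (-47,48,2)
river: ρ → (2,48,-47)
river: ρ → (-47,46,3)
river: ρ → (3,50,-15)
river: ρ → (-15,40,18)
river: ρ → (18,32,-23)
river: ρ → (-23,14,27)
river: ρ → (27,40,-10)
river: ρ → (-10,40,27)
river: ρ → (27,14,-23)
river: ρ → (-23,32,18)
river: ρ → (18,40,-15)
closes: descent 1, river 14
min |a| on river = 2

2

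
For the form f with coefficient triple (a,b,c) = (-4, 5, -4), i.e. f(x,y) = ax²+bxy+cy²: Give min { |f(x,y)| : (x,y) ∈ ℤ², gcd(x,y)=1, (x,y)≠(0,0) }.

translate: b→3 (≡-5 mod 8), so (4,-5,4)→(4,3,3)
flip: (4,3,3)→(3,-3,4)
translate: b→3 (≡-3 mod 6), so (3,-3,4)→(3,3,4)
reduced (well bottom): (3,3,4) with a≤c, −a<b≤a
well minimum |f| = |-3| = 3 (negative-definite)

3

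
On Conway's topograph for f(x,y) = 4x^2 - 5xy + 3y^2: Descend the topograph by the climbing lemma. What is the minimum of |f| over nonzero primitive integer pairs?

translate: b→3 (≡-5 mod 8), so (4,-5,3)→(4,3,2)
flip: (4,3,2)→(2,-3,4)
translate: b→1 (≡-3 mod 4), so (2,-3,4)→(2,1,3)
reduced (well bottom): (2,1,3) with a≤c, −a<b≤a
well minimum = a = 2

2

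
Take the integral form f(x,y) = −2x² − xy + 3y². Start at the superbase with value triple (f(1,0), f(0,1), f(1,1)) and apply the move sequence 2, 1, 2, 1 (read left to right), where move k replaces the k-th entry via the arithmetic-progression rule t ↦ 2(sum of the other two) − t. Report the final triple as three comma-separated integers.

start (-2,3,0) = (f(1,0),f(0,1),f(1,1))
replace slot 2: 2·((-2)+0) − 3 = -7 → (-2,-7,0)
replace slot 1: 2·((-7)+0) − (-2) = -12 → (-12,-7,0)
replace slot 2: 2·((-12)+0) − (-7) = -17 → (-12,-17,0)
replace slot 1: 2·((-17)+0) − (-12) = -22 → (-22,-17,0)

-22,-17,0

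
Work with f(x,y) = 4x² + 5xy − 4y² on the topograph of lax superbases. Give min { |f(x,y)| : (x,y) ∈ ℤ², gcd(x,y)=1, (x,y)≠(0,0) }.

river: ρ → (-4,3,5)
river: ρ → (5,7,-2)
river: ρ → (-2,9,1)
river: ρ → (1,9,-2)
river: ρ → (-2,7,5)
river: ρ → (5,3,-4)
river: ρ → (-4,5,4)
river: ρ → (4,3,-5)
river: ρ → (-5,7,2)
river: ρ → (2,9,-1)
river: ρ → (-1,9,2)
river: ρ → (2,7,-5)
river: ρ → (-5,3,4)
river: ρ → (4,5,-4)
closes: descent 0, river 14
min |a| on river = 1

1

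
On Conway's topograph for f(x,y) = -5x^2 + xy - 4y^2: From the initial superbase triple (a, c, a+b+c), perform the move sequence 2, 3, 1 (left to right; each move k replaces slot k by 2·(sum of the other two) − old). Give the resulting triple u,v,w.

start (-5,-4,-8) = (f(1,0),f(0,1),f(1,1))
replace slot 2: 2·((-5)+(-8)) − (-4) = -22 → (-5,-22,-8)
replace slot 3: 2·((-5)+(-22)) − (-8) = -46 → (-5,-22,-46)
replace slot 1: 2·((-22)+(-46)) − (-5) = -131 → (-131,-22,-46)

-131,-22,-46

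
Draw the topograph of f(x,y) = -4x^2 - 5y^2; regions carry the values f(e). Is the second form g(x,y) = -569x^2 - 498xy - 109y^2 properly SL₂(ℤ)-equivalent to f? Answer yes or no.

D₁ = -80, D₂ = -80
f is negative-definite; reduce −f:
−f: reduced (well bottom): (4,0,5) with a≤c, −a<b≤a
flip sign back: reduced form of f is (-4,0,-5)
g is negative-definite; reduce −g:
−g: flip: (569,498,109)→(109,-498,569)
−g: translate: b→-62 (≡-498 mod 218), so (109,-498,569)→(109,-62,9)
−g: flip: (109,-62,9)→(9,62,109)
−g: translate: b→8 (≡62 mod 18), so (9,62,109)→(9,8,4)
−g: flip: (9,8,4)→(4,-8,9)
−g: translate: b→0 (≡-8 mod 8), so (4,-8,9)→(4,0,5)
−g: reduced (well bottom): (4,0,5) with a≤c, −a<b≤a
flip sign back: reduced form of g is (-4,0,-5)
reduced forms (-4, 0, -5) vs (-4, 0, -5) ⇒ equivalent

yes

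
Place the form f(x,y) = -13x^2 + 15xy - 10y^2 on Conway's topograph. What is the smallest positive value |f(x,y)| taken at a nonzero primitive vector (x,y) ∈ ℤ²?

translate: b→11 (≡-15 mod 26), so (13,-15,10)→(13,11,8)
flip: (13,11,8)→(8,-11,13)
translate: b→5 (≡-11 mod 16), so (8,-11,13)→(8,5,10)
reduced (well bottom): (8,5,10) with a≤c, −a<b≤a
well minimum |f| = |-8| = 8 (negative-definite)

8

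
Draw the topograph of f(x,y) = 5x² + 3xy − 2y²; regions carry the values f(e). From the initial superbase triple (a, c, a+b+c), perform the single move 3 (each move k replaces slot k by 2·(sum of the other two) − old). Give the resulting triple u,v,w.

start (5,-2,6) = (f(1,0),f(0,1),f(1,1))
replace slot 3: 2·(5+(-2)) − 6 = 0 → (5,-2,0)

5,-2,0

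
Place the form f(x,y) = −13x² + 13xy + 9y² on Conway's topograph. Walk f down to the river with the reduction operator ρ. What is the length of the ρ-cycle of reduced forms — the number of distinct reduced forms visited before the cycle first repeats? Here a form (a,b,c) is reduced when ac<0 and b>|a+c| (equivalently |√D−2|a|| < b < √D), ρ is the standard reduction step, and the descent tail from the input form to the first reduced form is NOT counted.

D = 637, ⌊√D⌋ = 25
river: ρ → (9,23,-3)
river: ρ → (-3,25,1)
river: ρ → (1,25,-3)
river: ρ → (-3,23,9)
river: ρ → (9,13,-13)
river: ρ → (-13,13,9)
ρ-cycle length = 6 (tail of 0 descent steps not counted)

6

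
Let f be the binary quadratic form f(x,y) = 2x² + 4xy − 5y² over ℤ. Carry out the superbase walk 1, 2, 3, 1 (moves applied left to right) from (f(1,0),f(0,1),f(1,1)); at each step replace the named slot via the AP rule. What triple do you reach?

start (2,-5,1) = (f(1,0),f(0,1),f(1,1))
replace slot 1: 2·((-5)+1) − 2 = -10 → (-10,-5,1)
replace slot 2: 2·((-10)+1) − (-5) = -13 → (-10,-13,1)
replace slot 3: 2·((-10)+(-13)) − 1 = -47 → (-10,-13,-47)
replace slot 1: 2·((-13)+(-47)) − (-10) = -110 → (-110,-13,-47)

-110,-13,-47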